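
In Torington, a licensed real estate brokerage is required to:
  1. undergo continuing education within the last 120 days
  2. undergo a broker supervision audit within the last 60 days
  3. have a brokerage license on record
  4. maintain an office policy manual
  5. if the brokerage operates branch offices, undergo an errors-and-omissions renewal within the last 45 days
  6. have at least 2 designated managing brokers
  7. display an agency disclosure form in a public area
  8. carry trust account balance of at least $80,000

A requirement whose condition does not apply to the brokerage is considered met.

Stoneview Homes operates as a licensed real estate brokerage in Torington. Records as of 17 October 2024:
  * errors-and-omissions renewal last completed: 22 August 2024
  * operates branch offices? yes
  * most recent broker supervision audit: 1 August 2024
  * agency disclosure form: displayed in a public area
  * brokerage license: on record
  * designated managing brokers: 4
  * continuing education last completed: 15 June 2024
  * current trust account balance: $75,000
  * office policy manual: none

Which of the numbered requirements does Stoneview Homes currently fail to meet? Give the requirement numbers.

1, 2, 4, 5, 8

1. continuing education 124 days ago vs limit 120 → not met
2. broker supervision audit 77 days ago vs limit 60 → not met
3. brokerage license present → met
4. office policy manual absent → not met
5. condition 'operates branch offices' holds; errors-and-omissions renewal 56 days ago vs limit 45 → not met
6. designated managing brokers 4 ≥ 2 → met
7. agency disclosure form present → met
8. trust account balance $75,000 < $80,000 → not met
Not met: 1, 2, 4, 5, 8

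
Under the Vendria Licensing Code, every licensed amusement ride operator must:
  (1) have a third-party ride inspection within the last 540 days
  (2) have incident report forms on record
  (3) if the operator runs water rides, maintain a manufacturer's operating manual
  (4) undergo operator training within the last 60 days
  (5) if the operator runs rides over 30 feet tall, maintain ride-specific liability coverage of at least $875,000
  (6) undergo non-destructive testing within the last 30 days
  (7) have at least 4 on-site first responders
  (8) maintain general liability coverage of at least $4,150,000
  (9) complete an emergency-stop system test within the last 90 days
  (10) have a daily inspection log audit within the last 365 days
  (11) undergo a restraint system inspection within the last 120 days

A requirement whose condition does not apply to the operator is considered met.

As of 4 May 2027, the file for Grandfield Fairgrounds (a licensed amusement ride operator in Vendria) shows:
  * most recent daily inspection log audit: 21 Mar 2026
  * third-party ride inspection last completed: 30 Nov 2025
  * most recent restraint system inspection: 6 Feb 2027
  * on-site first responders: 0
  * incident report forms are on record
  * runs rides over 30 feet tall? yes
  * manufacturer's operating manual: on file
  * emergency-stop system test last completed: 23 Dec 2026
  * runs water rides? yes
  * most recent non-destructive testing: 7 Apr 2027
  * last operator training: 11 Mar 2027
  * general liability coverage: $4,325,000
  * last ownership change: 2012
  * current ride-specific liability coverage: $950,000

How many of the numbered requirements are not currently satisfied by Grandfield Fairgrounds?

3

1. third-party ride inspection 520 days ago vs limit 540 → met
2. incident report forms present → met
3. condition 'runs water rides' holds; manufacturer's operating manual present → met
4. operator training 54 days ago vs limit 60 → met
5. condition 'runs rides over 30 feet tall' holds; ride-specific liability coverage $950,000 ≥ $875,000 → met
6. non-destructive testing 27 days ago vs limit 30 → met
7. on-site first responders 0 < 4 → not met
8. general liability coverage $4,325,000 ≥ $4,150,000 → met
9. emergency-stop system test 132 days ago vs limit 90 → not met
10. daily inspection log audit 409 days ago vs limit 365 → not met
11. restraint system inspection 87 days ago vs limit 120 → met
Not met: 3 of 11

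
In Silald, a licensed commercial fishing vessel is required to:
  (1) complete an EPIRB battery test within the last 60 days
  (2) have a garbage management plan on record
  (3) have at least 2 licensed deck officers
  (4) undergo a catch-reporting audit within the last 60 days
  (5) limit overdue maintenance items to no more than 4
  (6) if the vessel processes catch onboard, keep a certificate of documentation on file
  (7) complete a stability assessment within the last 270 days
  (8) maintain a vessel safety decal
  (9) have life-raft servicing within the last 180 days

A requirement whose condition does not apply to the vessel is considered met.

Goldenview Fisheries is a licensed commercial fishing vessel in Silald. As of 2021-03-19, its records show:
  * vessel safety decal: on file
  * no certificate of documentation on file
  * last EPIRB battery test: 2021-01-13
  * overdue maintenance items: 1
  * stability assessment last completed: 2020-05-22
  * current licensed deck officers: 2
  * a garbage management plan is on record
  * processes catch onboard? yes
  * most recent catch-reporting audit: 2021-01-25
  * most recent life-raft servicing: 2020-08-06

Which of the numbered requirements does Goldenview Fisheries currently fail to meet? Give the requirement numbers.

1, 6, 7, 9

1. EPIRB battery test 65 days ago vs limit 60 → not met
2. garbage management plan present → met
3. licensed deck officers 2 ≥ 2 → met
4. catch-reporting audit 53 days ago vs limit 60 → met
5. overdue maintenance items 1 ≤ 4 → met
6. condition 'processes catch onboard' holds; certificate of documentation absent → not met
7. stability assessment 301 days ago vs limit 270 → not met
8. vessel safety decal present → met
9. life-raft servicing 225 days ago vs limit 180 → not met
Not met: 1, 6, 7, 9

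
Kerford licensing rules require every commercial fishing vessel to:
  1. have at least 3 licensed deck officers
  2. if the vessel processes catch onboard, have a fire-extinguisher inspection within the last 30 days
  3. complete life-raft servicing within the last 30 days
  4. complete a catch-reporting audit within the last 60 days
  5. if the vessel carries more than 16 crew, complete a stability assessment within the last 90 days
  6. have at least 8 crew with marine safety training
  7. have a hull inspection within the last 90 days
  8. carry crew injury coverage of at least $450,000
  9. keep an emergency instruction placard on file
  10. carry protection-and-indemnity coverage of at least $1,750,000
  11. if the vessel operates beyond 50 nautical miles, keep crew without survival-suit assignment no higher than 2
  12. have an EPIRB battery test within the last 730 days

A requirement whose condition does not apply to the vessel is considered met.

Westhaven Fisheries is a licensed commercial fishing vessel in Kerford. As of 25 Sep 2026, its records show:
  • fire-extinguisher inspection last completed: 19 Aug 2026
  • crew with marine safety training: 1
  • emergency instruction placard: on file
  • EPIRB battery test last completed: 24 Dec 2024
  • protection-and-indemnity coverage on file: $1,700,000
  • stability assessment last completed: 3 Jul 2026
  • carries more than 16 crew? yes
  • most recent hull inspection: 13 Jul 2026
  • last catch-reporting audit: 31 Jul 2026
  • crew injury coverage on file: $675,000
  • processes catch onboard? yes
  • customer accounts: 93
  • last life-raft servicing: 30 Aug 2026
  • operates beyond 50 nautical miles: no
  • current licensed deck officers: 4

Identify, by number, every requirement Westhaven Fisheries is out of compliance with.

2, 6, 10

1. licensed deck officers 4 ≥ 3 → met
2. condition 'processes catch onboard' holds; fire-extinguisher inspection 37 days ago vs limit 30 → not met
3. life-raft servicing 26 days ago vs limit 30 → met
4. catch-reporting audit 56 days ago vs limit 60 → met
5. condition 'carries more than 16 crew' holds; stability assessment 84 days ago vs limit 90 → met
6. crew with marine safety training 1 < 8 → not met
7. hull inspection 74 days ago vs limit 90 → met
8. crew injury coverage $675,000 ≥ $450,000 → met
9. emergency instruction placard present → met
10. protection-and-indemnity coverage $1,700,000 < $1,750,000 → not met
11. condition 'operates beyond 50 nautical miles' does not hold → requirement n/a → met
12. EPIRB battery test 640 days ago vs limit 730 → met
Not met: 2, 6, 10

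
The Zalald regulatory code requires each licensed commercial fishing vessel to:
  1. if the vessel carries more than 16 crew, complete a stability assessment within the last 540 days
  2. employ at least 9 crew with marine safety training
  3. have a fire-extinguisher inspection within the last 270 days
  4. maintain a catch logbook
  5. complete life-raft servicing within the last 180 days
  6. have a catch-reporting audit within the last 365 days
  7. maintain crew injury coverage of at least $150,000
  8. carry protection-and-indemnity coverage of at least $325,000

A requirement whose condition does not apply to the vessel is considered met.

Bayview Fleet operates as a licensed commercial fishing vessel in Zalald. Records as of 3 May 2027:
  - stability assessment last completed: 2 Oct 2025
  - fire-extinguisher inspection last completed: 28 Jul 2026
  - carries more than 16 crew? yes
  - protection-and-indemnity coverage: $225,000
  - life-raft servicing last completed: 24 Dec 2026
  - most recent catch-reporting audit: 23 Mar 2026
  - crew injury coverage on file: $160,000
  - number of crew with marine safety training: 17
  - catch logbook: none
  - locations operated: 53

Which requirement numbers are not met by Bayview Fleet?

1, 3, 4, 6, 8

1. condition 'carries more than 16 crew' holds; stability assessment 578 days ago vs limit 540 → not met
2. crew with marine safety training 17 ≥ 9 → met
3. fire-extinguisher inspection 279 days ago vs limit 270 → not met
4. catch logbook absent → not met
5. life-raft servicing 130 days ago vs limit 180 → met
6. catch-reporting audit 406 days ago vs limit 365 → not met
7. crew injury coverage $160,000 ≥ $150,000 → met
8. protection-and-indemnity coverage $225,000 < $325,000 → not met
Not met: 1, 3, 4, 6, 8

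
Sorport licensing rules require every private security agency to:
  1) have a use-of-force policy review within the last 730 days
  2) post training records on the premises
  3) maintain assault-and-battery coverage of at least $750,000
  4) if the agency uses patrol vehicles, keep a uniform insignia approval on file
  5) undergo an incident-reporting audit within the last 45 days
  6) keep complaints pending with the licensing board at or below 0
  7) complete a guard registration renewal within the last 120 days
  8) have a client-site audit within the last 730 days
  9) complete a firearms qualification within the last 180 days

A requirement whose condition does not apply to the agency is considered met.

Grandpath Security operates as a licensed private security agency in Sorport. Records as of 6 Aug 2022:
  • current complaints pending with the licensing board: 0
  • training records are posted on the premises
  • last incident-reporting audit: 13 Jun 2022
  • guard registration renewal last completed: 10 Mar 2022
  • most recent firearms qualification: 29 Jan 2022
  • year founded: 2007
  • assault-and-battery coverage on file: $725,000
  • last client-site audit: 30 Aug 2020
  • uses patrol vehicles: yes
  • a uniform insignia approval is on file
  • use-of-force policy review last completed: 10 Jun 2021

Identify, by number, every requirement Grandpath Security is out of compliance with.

1. use-of-force policy review 422 days ago vs limit 730 → met
2. training records present → met
3. assault-and-battery coverage $725,000 < $750,000 → not met
4. condition 'uses patrol vehicles' holds; uniform insignia approval present → met
5. incident-reporting audit 54 days ago vs limit 45 → not met
6. complaints pending with the licensing board 0 ≤ 0 → met
7. guard registration renewal 149 days ago vs limit 120 → not met
8. client-site audit 706 days ago vs limit 730 → met
9. firearms qualification 189 days ago vs limit 180 → not met
Not met: 3, 5, 7, 9

3, 5, 7, 9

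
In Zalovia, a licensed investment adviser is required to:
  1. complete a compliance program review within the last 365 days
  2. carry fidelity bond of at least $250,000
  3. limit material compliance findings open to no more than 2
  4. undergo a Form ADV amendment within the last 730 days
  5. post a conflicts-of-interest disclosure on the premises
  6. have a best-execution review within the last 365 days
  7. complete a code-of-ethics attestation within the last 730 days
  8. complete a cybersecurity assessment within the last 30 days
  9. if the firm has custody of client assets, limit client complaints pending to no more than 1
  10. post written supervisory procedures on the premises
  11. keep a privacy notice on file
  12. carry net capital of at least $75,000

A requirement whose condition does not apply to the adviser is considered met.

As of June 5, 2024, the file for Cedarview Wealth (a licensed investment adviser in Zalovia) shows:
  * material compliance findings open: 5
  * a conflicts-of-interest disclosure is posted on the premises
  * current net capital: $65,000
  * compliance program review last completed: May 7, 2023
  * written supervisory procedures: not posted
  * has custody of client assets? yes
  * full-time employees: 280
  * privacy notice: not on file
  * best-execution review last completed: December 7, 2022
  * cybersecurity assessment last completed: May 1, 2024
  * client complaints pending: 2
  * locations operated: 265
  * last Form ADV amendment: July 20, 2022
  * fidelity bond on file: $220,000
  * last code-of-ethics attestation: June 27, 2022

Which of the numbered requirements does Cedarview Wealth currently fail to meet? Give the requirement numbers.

1, 2, 3, 6, 8, 9, 10, 11, 12

1. compliance program review 395 days ago vs limit 365 → not met
2. fidelity bond $220,000 < $250,000 → not met
3. material compliance findings open 5 > 2 → not met
4. Form ADV amendment 686 days ago vs limit 730 → met
5. conflicts-of-interest disclosure present → met
6. best-execution review 546 days ago vs limit 365 → not met
7. code-of-ethics attestation 709 days ago vs limit 730 → met
8. cybersecurity assessment 35 days ago vs limit 30 → not met
9. condition 'has custody of client assets' holds; client complaints pending 2 > 1 → not met
10. written supervisory procedures absent → not met
11. privacy notice absent → not met
12. net capital $65,000 < $75,000 → not met
Not met: 1, 2, 3, 6, 8, 9, 10, 11, 12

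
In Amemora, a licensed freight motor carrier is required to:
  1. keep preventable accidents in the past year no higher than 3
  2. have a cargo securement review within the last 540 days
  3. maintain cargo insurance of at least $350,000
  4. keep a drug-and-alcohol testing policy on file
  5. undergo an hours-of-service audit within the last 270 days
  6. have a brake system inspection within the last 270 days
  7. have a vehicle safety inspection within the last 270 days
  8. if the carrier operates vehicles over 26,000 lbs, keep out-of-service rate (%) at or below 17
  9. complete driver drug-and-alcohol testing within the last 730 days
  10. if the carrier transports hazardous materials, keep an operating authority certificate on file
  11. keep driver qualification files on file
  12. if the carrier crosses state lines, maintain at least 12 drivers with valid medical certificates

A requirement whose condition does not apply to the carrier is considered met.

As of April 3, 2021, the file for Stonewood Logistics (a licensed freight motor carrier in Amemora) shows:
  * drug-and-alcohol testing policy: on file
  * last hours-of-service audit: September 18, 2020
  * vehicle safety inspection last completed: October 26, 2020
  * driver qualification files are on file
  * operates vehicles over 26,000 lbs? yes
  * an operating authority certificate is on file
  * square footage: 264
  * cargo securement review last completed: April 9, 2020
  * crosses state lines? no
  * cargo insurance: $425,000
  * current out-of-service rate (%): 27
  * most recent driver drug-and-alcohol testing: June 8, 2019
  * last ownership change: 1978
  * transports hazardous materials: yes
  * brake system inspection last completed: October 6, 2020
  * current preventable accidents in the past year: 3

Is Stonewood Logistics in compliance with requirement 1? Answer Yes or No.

Yes

1. preventable accidents in the past year 3 ≤ 3 → met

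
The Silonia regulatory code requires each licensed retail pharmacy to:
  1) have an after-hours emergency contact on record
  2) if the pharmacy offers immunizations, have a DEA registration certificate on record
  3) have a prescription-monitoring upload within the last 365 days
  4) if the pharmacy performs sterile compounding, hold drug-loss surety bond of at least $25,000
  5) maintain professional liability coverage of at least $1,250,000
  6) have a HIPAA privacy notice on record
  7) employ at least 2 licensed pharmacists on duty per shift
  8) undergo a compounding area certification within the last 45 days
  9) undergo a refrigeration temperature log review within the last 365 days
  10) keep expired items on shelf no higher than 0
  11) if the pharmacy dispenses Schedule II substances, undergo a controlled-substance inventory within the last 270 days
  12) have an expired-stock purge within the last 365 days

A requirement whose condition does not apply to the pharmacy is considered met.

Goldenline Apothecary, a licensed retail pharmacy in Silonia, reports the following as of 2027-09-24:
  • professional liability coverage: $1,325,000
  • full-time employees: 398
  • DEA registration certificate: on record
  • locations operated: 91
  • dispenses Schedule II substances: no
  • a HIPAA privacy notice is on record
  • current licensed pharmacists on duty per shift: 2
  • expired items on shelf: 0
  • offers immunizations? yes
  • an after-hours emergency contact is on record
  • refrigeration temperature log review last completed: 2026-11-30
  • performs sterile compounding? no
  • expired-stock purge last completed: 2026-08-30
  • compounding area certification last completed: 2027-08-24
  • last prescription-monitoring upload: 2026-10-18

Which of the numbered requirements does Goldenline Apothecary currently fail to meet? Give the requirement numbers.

12

1. after-hours emergency contact present → met
2. condition 'offers immunizations' holds; DEA registration certificate present → met
3. prescription-monitoring upload 341 days ago vs limit 365 → met
4. condition 'performs sterile compounding' does not hold → requirement n/a → met
5. professional liability coverage $1,325,000 ≥ $1,250,000 → met
6. HIPAA privacy notice present → met
7. licensed pharmacists on duty per shift 2 ≥ 2 → met
8. compounding area certification 31 days ago vs limit 45 → met
9. refrigeration temperature log review 298 days ago vs limit 365 → met
10. expired items on shelf 0 ≤ 0 → met
11. condition 'dispenses Schedule II substances' does not hold → requirement n/a → met
12. expired-stock purge 390 days ago vs limit 365 → not met
Not met: 12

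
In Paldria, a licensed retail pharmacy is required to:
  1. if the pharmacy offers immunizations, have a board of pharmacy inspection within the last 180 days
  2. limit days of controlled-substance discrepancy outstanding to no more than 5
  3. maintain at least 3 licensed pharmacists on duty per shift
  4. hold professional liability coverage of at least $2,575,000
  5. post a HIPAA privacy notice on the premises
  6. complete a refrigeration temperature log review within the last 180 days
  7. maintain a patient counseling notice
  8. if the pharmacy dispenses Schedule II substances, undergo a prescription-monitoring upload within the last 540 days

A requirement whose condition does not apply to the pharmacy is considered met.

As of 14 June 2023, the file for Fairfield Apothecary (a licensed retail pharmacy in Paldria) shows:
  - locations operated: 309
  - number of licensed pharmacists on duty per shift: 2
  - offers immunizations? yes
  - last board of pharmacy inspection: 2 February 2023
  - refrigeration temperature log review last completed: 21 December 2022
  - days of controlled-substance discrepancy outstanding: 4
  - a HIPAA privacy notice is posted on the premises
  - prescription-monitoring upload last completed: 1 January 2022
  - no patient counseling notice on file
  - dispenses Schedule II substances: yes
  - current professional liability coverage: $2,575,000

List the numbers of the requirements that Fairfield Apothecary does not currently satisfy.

1. condition 'offers immunizations' holds; board of pharmacy inspection 132 days ago vs limit 180 → met
2. days of controlled-substance discrepancy outstanding 4 ≤ 5 → met
3. licensed pharmacists on duty per shift 2 < 3 → not met
4. professional liability coverage $2,575,000 ≥ $2,575,000 → met
5. HIPAA privacy notice present → met
6. refrigeration temperature log review 175 days ago vs limit 180 → met
7. patient counseling notice absent → not met
8. condition 'dispenses Schedule II substances' holds; prescription-monitoring upload 529 days ago vs limit 540 → met
Not met: 3, 7

3, 7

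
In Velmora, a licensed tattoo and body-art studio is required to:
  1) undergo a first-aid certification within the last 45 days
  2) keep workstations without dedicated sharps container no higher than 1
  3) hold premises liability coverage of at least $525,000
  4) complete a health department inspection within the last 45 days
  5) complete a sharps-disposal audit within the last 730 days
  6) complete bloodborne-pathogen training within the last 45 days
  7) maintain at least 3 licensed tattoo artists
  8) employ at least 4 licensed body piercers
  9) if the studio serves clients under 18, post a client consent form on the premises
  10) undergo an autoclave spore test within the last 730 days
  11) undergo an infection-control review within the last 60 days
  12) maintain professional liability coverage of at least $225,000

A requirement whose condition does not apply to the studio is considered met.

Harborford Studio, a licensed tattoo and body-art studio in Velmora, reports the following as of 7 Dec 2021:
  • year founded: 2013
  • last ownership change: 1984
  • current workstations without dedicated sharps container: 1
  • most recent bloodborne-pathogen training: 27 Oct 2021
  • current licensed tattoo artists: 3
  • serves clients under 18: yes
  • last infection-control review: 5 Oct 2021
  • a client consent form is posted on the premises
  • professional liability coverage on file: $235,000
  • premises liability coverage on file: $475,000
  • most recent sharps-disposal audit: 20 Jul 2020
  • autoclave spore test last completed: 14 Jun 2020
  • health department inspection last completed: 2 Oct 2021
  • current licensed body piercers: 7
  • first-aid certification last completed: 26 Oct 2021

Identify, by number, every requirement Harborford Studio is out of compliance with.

1. first-aid certification 42 days ago vs limit 45 → met
2. workstations without dedicated sharps container 1 ≤ 1 → met
3. premises liability coverage $475,000 < $525,000 → not met
4. health department inspection 66 days ago vs limit 45 → not met
5. sharps-disposal audit 505 days ago vs limit 730 → met
6. bloodborne-pathogen training 41 days ago vs limit 45 → met
7. licensed tattoo artists 3 ≥ 3 → met
8. licensed body piercers 7 ≥ 4 → met
9. condition 'serves clients under 18' holds; client consent form present → met
10. autoclave spore test 541 days ago vs limit 730 → met
11. infection-control review 63 days ago vs limit 60 → not met
12. professional liability coverage $235,000 ≥ $225,000 → met
Not met: 3, 4, 11

3, 4, 11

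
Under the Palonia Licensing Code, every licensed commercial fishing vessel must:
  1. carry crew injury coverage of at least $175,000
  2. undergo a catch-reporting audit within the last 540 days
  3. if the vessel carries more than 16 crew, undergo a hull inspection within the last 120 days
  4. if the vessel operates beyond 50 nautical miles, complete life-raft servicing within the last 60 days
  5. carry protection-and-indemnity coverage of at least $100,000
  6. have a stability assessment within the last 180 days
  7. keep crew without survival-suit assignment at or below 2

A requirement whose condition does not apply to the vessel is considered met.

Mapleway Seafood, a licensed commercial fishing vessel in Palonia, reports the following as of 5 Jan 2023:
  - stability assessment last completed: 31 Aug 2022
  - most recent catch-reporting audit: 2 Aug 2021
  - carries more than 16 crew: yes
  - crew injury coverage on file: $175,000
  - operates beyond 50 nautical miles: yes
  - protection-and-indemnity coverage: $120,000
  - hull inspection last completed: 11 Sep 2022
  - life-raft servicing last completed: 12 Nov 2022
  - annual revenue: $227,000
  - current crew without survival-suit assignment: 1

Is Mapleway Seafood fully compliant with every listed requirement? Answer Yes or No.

1. crew injury coverage $175,000 ≥ $175,000 → met
2. catch-reporting audit 521 days ago vs limit 540 → met
3. condition 'carries more than 16 crew' holds; hull inspection 116 days ago vs limit 120 → met
4. condition 'operates beyond 50 nautical miles' holds; life-raft servicing 54 days ago vs limit 60 → met
5. protection-and-indemnity coverage $120,000 ≥ $100,000 → met
6. stability assessment 127 days ago vs limit 180 → met
7. crew without survival-suit assignment 1 ≤ 2 → met
All met.

Yes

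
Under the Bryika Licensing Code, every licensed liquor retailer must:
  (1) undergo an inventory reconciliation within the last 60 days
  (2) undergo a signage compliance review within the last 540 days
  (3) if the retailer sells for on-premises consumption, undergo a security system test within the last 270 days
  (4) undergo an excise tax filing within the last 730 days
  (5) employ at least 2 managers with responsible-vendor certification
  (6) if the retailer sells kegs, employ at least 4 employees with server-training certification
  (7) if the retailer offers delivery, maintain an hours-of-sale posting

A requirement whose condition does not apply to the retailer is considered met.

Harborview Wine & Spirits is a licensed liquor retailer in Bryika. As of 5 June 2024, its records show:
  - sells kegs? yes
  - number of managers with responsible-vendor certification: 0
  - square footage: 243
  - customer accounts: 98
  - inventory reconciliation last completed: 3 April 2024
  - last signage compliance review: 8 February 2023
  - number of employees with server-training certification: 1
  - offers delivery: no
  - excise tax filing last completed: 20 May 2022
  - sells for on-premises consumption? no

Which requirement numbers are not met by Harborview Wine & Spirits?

1. inventory reconciliation 63 days ago vs limit 60 → not met
2. signage compliance review 483 days ago vs limit 540 → met
3. condition 'sells for on-premises consumption' does not hold → requirement n/a → met
4. excise tax filing 747 days ago vs limit 730 → not met
5. managers with responsible-vendor certification 0 < 2 → not met
6. condition 'sells kegs' holds; employees with server-training certification 1 < 4 → not met
7. condition 'offers delivery' does not hold → requirement n/a → met
Not met: 1, 4, 5, 6

1, 4, 5, 6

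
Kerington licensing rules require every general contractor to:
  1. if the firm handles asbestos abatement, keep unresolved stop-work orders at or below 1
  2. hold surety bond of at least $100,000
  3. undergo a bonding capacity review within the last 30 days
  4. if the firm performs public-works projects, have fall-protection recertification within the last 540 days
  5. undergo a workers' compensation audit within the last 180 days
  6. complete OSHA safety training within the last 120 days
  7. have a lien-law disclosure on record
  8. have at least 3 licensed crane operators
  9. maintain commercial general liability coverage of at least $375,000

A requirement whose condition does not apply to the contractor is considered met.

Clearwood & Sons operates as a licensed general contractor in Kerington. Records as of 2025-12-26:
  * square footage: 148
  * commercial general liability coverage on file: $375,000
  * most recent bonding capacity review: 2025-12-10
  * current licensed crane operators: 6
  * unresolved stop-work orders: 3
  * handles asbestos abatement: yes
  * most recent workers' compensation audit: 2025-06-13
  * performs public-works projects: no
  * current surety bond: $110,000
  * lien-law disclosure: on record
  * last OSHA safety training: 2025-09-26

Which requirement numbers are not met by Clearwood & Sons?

1. condition 'handles asbestos abatement' holds; unresolved stop-work orders 3 > 1 → not met
2. surety bond $110,000 ≥ $100,000 → met
3. bonding capacity review 16 days ago vs limit 30 → met
4. condition 'performs public-works projects' does not hold → requirement n/a → met
5. workers' compensation audit 196 days ago vs limit 180 → not met
6. OSHA safety training 91 days ago vs limit 120 → met
7. lien-law disclosure present → met
8. licensed crane operators 6 ≥ 3 → met
9. commercial general liability coverage $375,000 ≥ $375,000 → met
Not met: 1, 5

1, 5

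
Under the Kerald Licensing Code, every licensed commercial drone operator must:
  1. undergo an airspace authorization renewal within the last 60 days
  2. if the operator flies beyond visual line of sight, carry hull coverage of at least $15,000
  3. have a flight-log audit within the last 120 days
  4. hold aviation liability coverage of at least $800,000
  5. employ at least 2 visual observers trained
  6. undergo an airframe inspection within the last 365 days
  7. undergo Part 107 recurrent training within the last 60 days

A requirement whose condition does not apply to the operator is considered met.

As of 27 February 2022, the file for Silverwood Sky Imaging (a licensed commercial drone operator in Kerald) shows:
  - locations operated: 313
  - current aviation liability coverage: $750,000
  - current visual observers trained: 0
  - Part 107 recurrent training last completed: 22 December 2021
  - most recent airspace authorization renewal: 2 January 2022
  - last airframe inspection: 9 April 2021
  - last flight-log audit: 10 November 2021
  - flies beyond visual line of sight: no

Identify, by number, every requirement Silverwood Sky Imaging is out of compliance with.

1. airspace authorization renewal 56 days ago vs limit 60 → met
2. condition 'flies beyond visual line of sight' does not hold → requirement n/a → met
3. flight-log audit 109 days ago vs limit 120 → met
4. aviation liability coverage $750,000 < $800,000 → not met
5. visual observers trained 0 < 2 → not met
6. airframe inspection 324 days ago vs limit 365 → met
7. Part 107 recurrent training 67 days ago vs limit 60 → not met
Not met: 4, 5, 7

4, 5, 7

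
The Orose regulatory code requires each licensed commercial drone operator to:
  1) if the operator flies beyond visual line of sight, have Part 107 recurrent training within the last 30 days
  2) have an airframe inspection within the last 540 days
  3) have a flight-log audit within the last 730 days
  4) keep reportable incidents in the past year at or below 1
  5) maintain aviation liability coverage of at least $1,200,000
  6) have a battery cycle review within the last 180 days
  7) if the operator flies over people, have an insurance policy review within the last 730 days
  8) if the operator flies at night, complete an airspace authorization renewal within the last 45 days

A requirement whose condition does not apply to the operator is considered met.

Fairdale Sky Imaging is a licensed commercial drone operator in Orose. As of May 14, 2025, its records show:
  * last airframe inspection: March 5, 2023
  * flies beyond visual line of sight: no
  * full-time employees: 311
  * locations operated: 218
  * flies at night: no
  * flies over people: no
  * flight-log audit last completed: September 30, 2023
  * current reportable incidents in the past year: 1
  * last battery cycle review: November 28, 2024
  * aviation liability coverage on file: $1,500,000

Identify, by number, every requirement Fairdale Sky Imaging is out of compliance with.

2

1. condition 'flies beyond visual line of sight' does not hold → requirement n/a → met
2. airframe inspection 801 days ago vs limit 540 → not met
3. flight-log audit 592 days ago vs limit 730 → met
4. reportable incidents in the past year 1 ≤ 1 → met
5. aviation liability coverage $1,500,000 ≥ $1,200,000 → met
6. battery cycle review 167 days ago vs limit 180 → met
7. condition 'flies over people' does not hold → requirement n/a → met
8. condition 'flies at night' does not hold → requirement n/a → met
Not met: 2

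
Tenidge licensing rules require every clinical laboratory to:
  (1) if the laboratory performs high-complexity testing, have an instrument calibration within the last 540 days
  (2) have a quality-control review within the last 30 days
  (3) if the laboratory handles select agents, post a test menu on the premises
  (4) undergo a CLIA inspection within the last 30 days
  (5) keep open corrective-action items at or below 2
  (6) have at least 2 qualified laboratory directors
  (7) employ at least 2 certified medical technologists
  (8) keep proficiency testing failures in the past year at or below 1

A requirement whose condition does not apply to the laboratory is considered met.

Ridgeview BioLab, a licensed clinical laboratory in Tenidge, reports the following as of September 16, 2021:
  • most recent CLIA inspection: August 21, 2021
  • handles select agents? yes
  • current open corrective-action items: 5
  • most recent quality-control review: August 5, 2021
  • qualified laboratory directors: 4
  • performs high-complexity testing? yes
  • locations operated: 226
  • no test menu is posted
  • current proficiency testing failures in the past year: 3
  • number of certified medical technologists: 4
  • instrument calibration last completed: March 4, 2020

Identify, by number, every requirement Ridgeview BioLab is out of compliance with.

1. condition 'performs high-complexity testing' holds; instrument calibration 561 days ago vs limit 540 → not met
2. quality-control review 42 days ago vs limit 30 → not met
3. condition 'handles select agents' holds; test menu absent → not met
4. CLIA inspection 26 days ago vs limit 30 → met
5. open corrective-action items 5 > 2 → not met
6. qualified laboratory directors 4 ≥ 2 → met
7. certified medical technologists 4 ≥ 2 → met
8. proficiency testing failures in the past year 3 > 1 → not met
Not met: 1, 2, 3, 5, 8

1, 2, 3, 5, 8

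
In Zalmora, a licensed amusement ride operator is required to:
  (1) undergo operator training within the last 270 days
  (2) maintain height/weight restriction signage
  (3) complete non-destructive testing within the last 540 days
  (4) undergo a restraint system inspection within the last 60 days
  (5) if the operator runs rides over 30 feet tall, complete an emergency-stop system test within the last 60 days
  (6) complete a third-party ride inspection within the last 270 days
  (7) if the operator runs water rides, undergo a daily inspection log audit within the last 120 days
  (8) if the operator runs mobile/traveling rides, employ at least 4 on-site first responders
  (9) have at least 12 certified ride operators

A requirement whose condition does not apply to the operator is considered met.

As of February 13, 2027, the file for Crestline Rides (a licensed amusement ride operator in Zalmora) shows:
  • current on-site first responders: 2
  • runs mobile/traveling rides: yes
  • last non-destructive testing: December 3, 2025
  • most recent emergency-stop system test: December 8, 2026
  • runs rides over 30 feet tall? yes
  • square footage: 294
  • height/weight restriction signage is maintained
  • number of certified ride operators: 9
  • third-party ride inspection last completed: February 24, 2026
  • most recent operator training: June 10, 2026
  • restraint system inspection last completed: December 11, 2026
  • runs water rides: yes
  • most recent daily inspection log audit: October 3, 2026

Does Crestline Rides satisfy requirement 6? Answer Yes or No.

6. third-party ride inspection 354 days ago vs limit 270 → not met

No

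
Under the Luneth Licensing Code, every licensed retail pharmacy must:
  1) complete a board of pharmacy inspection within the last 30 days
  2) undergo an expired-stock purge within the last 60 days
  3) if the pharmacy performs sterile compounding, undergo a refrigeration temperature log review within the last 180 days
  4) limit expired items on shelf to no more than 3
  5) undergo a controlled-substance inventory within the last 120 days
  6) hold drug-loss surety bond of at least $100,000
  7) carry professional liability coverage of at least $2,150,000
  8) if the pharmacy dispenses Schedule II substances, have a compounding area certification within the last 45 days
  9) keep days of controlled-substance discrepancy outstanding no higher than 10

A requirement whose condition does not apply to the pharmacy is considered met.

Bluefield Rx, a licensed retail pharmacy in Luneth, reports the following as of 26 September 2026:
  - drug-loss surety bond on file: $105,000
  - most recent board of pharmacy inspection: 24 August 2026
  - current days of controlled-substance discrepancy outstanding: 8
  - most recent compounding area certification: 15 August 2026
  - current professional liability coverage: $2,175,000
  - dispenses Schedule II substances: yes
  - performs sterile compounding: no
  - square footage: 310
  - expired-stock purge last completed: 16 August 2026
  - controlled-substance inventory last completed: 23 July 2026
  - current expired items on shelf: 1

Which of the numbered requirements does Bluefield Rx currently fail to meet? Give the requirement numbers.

1

1. board of pharmacy inspection 33 days ago vs limit 30 → not met
2. expired-stock purge 41 days ago vs limit 60 → met
3. condition 'performs sterile compounding' does not hold → requirement n/a → met
4. expired items on shelf 1 ≤ 3 → met
5. controlled-substance inventory 65 days ago vs limit 120 → met
6. drug-loss surety bond $105,000 ≥ $100,000 → met
7. professional liability coverage $2,175,000 ≥ $2,150,000 → met
8. condition 'dispenses Schedule II substances' holds; compounding area certification 42 days ago vs limit 45 → met
9. days of controlled-substance discrepancy outstanding 8 ≤ 10 → met
Not met: 1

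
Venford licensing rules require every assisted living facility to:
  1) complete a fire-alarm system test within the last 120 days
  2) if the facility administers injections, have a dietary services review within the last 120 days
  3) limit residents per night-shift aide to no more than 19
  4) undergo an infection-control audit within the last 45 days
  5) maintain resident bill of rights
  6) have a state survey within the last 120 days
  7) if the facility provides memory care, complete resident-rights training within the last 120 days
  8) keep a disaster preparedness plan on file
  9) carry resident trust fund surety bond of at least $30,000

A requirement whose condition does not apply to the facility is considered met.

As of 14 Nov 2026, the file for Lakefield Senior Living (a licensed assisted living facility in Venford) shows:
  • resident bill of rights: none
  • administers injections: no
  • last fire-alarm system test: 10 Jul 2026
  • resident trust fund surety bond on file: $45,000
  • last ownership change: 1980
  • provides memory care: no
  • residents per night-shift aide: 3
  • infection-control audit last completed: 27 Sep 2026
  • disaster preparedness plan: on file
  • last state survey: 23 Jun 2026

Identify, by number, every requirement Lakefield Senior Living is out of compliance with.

1. fire-alarm system test 127 days ago vs limit 120 → not met
2. condition 'administers injections' does not hold → requirement n/a → met
3. residents per night-shift aide 3 ≤ 19 → met
4. infection-control audit 48 days ago vs limit 45 → not met
5. resident bill of rights absent → not met
6. state survey 144 days ago vs limit 120 → not met
7. condition 'provides memory care' does not hold → requirement n/a → met
8. disaster preparedness plan present → met
9. resident trust fund surety bond $45,000 ≥ $30,000 → met
Not met: 1, 4, 5, 6

1, 4, 5, 6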